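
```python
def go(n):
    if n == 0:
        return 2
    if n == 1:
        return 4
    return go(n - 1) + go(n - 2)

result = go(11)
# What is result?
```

Build up from base cases: go(0)=2, go(1)=4, go(2)=6, go(3)=10, go(4)=16, go(5)=26, go(6)=42, ..., go(11)=466

Answer: 466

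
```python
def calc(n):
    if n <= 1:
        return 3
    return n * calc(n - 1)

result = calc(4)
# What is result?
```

calc(4) = 4 * 3 * 2 * 3 = 72

Answer: 72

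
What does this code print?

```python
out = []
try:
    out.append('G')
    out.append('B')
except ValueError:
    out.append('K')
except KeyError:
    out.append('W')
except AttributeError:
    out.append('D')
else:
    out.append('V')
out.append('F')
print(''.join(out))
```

Execution trace: 'G' (try body) → 'B' (try body, no exception) → 'V' (else) → 'F' (after the try/except). Output: GBVF

Answer: GBVF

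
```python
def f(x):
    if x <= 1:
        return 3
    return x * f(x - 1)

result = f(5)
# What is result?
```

f(5) = 5 * 4 * 3 * 2 * 3 = 360

Answer: 360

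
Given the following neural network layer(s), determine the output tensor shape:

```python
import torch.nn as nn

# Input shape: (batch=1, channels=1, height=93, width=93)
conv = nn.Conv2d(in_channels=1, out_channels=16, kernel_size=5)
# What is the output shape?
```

Input: (1, 1, 93, 93) -> Output: (1, 16, 89, 89)

Answer: (1, 16, 89, 89)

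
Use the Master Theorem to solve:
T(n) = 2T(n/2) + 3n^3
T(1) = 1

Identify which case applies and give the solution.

a=2, b=2, f(n)=3n^3. log_2(2) = 1. Since c=3 > 1 and the regularity condition holds (2(n/2)^3 = (2/2^3)n^3 with 2/2^3 < 1), Case 3 applies: T(n) = Θ(f(n)) = O(n^3).

Answer: O(n^3) - Case 3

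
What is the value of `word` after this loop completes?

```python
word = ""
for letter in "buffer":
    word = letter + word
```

Reverse 'buffer'
`word` takes the values: "" → "b" → "ub" → "fub" → "ffub" → "effub" → "reffub"

Answer: "reffub"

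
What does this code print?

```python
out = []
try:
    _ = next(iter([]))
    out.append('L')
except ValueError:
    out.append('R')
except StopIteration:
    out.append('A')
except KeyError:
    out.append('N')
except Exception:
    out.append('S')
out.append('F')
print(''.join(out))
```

Execution trace: 'A' (except StopIteration) → 'F' (after the try/except). Output: AF

Answer: AF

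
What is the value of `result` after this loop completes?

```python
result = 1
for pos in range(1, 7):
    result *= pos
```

6! = 720
`result` takes the values: 1 → 2 → 6 → 24 → 120 → 720

Answer: 720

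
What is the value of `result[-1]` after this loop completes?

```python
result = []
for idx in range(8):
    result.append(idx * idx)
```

Last element of squares 0 to 7
`result` takes the values: [] → [0] → [0, 1] → [0, 1, 4] → [0, 1, 4, 9] → [0, 1, 4, 9, 16] → [0, 1, 4, 9, 16, 25] → [0, 1, 4, 9, 16, 25, 36] → [0, 1, 4, 9, 16, 25, 36, 49]
So `result[-1]` = 49

Answer: 49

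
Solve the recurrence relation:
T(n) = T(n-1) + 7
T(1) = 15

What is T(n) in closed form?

Unrolling: T(n) = T(1) + 7·(n-1) = 15 + 7(n-1) = 7n + 8.

Answer: T(n) = 7n + 8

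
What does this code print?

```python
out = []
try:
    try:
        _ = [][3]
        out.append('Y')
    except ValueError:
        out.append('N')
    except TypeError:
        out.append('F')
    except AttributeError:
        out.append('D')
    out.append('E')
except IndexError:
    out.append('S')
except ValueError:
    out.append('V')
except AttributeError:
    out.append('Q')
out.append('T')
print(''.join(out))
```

Execution trace: 'S' (except IndexError) → 'T' (after the try/except). Output: ST

Answer: ST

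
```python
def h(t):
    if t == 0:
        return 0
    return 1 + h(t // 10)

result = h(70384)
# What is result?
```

Count of digits of 70384: 5

Answer: 5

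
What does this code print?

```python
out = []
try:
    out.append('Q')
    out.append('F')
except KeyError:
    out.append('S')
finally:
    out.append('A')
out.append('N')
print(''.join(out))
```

Execution trace: 'Q' (try body) → 'F' (try body, no exception) → 'A' (finally) → 'N' (after the try/except). Output: QFAN

Answer: QFAN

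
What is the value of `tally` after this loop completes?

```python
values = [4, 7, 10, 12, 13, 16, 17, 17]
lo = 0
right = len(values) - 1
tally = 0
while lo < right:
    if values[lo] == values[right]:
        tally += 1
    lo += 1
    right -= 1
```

Count matching pairs from ends
`tally` takes the values: 0

Answer: 0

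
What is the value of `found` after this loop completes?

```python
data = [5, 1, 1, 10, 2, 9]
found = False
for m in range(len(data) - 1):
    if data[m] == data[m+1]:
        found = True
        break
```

Check consecutive duplicates in [5, 1, 1, 10, 2, 9]
`found` takes the values: False → True

Answer: True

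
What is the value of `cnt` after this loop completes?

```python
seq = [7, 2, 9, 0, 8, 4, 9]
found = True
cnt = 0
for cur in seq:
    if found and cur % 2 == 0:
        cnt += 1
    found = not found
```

Count even values at even positions
`cnt` takes the values: 0 → 1

Answer: 1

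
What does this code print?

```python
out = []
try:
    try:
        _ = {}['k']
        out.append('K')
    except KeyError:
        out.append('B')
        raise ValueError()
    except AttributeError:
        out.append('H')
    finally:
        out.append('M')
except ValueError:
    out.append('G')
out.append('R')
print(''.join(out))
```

Execution trace: 'B' (inner except KeyError) → 'M' (inner finally) → 'G' (outer except ValueError) → 'R' (after the try/except). Output: BMGR

Answer: BMGR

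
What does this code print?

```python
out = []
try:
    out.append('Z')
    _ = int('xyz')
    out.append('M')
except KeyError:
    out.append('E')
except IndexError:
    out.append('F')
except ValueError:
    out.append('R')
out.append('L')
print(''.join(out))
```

Execution trace: 'Z' (try body) → 'R' (except ValueError) → 'L' (after the try/except). Output: ZRL

Answer: ZRL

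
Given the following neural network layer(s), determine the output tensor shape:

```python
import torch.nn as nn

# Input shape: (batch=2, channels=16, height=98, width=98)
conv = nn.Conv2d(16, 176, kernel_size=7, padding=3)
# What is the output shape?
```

Input: (2, 16, 98, 98) -> Output: (2, 176, 98, 98)

Answer: (2, 176, 98, 98)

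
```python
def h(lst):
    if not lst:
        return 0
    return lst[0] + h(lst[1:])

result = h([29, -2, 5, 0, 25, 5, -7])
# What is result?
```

29 + (-2) + 5 + 0 + 25 + 5 + (-7) + 0 = 55

Answer: 55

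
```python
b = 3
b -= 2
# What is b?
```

Trace:
`b = 3` → b = 3
`b -= 2` → b = 1
So b = 1

Answer: 1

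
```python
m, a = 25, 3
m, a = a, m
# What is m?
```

Trace:
`m, a = 25, 3` → m = 25; a = 3
`m, a = a, m` → m = 3; a = 25
So m = 3

Answer: 3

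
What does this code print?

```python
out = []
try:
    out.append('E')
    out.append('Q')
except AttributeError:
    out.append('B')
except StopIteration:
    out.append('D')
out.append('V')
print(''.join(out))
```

Execution trace: 'E' (try body) → 'Q' (try body, no exception) → 'V' (after the try/except). Output: EQV

Answer: EQV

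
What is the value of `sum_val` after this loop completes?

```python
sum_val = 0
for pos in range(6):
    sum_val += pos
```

Sum of 0 to 5 = 15
`sum_val` takes the values: 0 → 1 → 3 → 6 → 10 → 15

Answer: 15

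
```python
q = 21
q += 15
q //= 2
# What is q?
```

Trace:
`q = 21` → q = 21
`q += 15` → q = 36
`q //= 2` → q = 18
So q = 18

Answer: 18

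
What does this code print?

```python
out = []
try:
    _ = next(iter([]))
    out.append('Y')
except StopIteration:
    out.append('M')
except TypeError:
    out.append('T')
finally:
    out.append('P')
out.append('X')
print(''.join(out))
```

Execution trace: 'M' (except StopIteration) → 'P' (finally) → 'X' (after the try/except). Output: MPX

Answer: MPX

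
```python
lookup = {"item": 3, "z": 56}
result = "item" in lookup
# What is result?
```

Trace:
`lookup = {"item": 3, "z": 56}` → lookup = {'item': 3, 'z': 56}
`result = "item" in lookup` → result = True
So result = True

Answer: True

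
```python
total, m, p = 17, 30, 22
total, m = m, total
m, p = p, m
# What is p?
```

Trace:
`total, m, p = 17, 30, 22` → total = 17; m = 30; p = 22
`total, m = m, total` → total = 30; m = 17
`m, p = p, m` → m = 22; p = 17
So p = 17

Answer: 17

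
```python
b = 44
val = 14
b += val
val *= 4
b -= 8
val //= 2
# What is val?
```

Trace:
`b = 44` → b = 44
`val = 14` → val = 14
`b += val` → b = 58
`val *= 4` → val = 56
`b -= 8` → b = 50
`val //= 2` → val = 28
So val = 28

Answer: 28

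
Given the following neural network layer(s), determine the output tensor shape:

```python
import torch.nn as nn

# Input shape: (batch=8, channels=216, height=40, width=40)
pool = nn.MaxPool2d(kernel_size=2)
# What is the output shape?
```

Input: (8, 216, 40, 40) -> Output: (8, 216, 20, 20)

Answer: (8, 216, 20, 20)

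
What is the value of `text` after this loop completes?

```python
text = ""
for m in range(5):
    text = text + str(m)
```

Concatenate digits 0 to 4
`text` takes the values: "" → "0" → "01" → "012" → "0123" → "01234"

Answer: "01234"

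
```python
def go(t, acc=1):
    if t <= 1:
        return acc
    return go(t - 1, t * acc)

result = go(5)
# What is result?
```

Accumulator trace (n, acc): (5, 1) -> (4, 5) -> (3, 20) -> (2, 60) -> (1, 120) -> return 120

Answer: 120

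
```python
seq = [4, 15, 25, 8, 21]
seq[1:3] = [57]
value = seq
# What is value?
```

Trace:
`seq = [4, 15, 25, 8, 21]` → seq = [4, 15, 25, 8, 21]
`seq[1:3] = [57]` → seq = [4, 57, 8, 21]
`value = seq` → value = [4, 57, 8, 21]
So value = [4, 57, 8, 21]

Answer: [4, 57, 8, 21]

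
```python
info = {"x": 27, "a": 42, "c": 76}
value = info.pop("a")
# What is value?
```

Trace:
`info = {"x": 27, "a": 42, "c": 76}` → info = {'x': 27, 'a': 42, 'c': 76}
`value = info.pop("a")` → info = {'x': 27, 'c': 76}; value = 42
So value = 42

Answer: 42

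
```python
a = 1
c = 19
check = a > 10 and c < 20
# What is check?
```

Trace:
`a = 1` → a = 1
`c = 19` → c = 19
`check = a > 10 and c < 20` → check = False
So check = False

Answer: False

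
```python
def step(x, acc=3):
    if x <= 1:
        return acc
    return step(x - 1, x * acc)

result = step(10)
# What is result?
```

Accumulator trace (n, acc): (10, 3) -> (9, 30) -> (8, 270) -> (7, 2160) -> (6, 15120) -> (5, 90720) -> (4, 453600) -> (3, 1814400) -> (2, 5443200) -> (1, 10886400) -> return 10886400

Answer: 10886400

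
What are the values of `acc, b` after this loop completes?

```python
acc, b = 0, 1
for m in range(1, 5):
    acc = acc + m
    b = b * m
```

Sum and factorial of 1 to 4
`acc, b` takes the values: (0, 1) → (1, 1) → (3, 1) → (3, 2) → (6, 2) → (6, 6) → (10, 6) → (10, 24)

Answer: 10, 24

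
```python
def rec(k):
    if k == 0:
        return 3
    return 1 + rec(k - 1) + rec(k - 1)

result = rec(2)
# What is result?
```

rec(k) = 1 + 2·rec(k-1), rec(0)=3. Closed form: (3+1)·2^2 - 1 = 15.

Answer: 15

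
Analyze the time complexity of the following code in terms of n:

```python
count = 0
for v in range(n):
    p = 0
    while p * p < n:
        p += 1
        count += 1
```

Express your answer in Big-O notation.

Each loop level contributes: n × √n. Multiplying the contributions gives O(n√n).

Answer: O(n√n)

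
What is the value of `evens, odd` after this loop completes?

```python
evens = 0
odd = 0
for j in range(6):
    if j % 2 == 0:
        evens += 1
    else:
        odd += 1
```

Count evens and odds in range(6)
`evens, odd` takes the values: (0, 0) → (1, 0) → (1, 1) → (2, 1) → (2, 2) → (3, 2) → (3, 3)

Answer: 3, 3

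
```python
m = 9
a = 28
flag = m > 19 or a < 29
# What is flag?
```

Trace:
`m = 9` → m = 9
`a = 28` → a = 28
`flag = m > 19 or a < 29` → flag = True
So flag = True

Answer: True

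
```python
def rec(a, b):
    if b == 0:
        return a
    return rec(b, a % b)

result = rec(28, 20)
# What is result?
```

rec(28, 20) -> rec(20, 8) -> rec(8, 4) -> rec(4, 0) -> 4

Answer: 4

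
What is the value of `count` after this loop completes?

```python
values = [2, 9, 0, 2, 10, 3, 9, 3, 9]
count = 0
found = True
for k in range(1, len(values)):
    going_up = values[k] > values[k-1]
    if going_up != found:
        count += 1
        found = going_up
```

Count direction changes in [2, 9, 0, 2, 10, 3, 9, 3, 9]
`count` takes the values: 0 → 1 → 2 → 3 → 4 → 5 → 6

Answer: 6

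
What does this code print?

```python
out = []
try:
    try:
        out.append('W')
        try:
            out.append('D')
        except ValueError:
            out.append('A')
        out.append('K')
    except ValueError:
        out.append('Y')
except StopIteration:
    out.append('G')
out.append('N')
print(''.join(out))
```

Execution trace: 'W' (try body) → 'D' (inner try body, no exception) → 'K' (try body, no exception) → 'N' (after the try/except). Output: WDKN

Answer: WDKN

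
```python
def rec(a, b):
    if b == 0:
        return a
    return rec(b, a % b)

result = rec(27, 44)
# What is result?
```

rec(27, 44) -> rec(44, 27) -> rec(27, 17) -> rec(17, 10) -> rec(10, 7) -> rec(7, 3) -> rec(3, 1) -> rec(1, 0) -> 1

Answer: 1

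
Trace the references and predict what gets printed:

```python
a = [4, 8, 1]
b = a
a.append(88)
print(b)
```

Key concept: basic list aliasing.
Step by step:
`a = [4, 8, 1]` → a = [4, 8, 1]
`b = a` → b = [4, 8, 1] (same object as a)
`a.append(88)` → a = [4, 8, 1, 88] (same object as b); b = [4, 8, 1, 88] (same object as a)
`print(b)` → prints [4, 8, 1, 88]

Answer: [4, 8, 1, 88]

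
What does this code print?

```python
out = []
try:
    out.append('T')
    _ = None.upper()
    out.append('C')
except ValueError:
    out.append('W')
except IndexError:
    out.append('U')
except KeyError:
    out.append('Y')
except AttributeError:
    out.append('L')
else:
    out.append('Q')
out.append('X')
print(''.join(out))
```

Execution trace: 'T' (try body) → 'L' (except AttributeError) → 'X' (after the try/except). Output: TLX

Answer: TLX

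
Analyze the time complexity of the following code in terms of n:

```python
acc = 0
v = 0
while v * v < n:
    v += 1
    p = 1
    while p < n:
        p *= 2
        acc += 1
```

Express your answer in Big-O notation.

Each loop level contributes: √n × log n. Multiplying the contributions gives O(√n log n).

Answer: O(√n log n)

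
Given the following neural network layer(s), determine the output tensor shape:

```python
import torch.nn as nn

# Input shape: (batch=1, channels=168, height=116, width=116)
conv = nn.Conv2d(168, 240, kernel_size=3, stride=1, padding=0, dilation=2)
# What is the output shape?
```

Input: (1, 168, 116, 116) -> Output: (1, 240, 112, 112)

Answer: (1, 240, 112, 112)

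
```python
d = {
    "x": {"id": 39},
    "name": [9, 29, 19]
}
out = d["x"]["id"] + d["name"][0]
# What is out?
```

Trace:
`d = { ...` → d = {'x': {'id': 39}, 'name': [9, 29, 19]}
`out = d["x"]["id"] + d["name"][0]` → out = 48
So out = 48

Answer: 48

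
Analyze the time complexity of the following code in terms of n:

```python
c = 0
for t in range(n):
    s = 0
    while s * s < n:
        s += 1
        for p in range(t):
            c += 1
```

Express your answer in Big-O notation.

Each loop level contributes: n × √n × n. Multiplying the contributions gives O(n^2√n).

Answer: O(n^2√n)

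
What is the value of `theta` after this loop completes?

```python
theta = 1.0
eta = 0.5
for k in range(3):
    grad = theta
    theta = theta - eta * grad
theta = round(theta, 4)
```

Gradient descent: w = 1.0 * (1 - 0.5)^3
`theta` takes the values: 1.0 → 0.5 → 0.25 → 0.125

Answer: 0.125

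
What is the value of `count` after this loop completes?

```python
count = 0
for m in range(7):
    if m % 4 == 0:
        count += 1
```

Count numbers divisible by 4 in range(7)
`count` takes the values: 0 → 1 → 2

Answer: 2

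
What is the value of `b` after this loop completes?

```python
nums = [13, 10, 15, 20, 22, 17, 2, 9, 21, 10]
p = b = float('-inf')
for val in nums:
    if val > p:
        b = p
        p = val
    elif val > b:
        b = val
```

Second largest (with repeats) in [13, 10, 15, 20, 22, 17, 2, 9, 21, 10]
`b` takes the values: -inf → 10 → 13 → 15 → 20 → 21

Answer: 21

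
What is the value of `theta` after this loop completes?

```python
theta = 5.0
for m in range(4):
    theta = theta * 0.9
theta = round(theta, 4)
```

Exponential decay: 5.0 * 0.9^4
`theta` takes the values: 5.0 → 4.5 → 4.05 → 3.645 → 3.2805

Answer: 3.2805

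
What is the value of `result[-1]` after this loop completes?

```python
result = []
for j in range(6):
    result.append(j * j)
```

Last element of squares 0 to 5
`result` takes the values: [] → [0] → [0, 1] → [0, 1, 4] → [0, 1, 4, 9] → [0, 1, 4, 9, 16] → [0, 1, 4, 9, 16, 25]
So `result[-1]` = 25

Answer: 25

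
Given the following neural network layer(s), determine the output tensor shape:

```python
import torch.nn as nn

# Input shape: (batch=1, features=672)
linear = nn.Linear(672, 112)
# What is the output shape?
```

Input: (1, 672) -> Output: (1, 112)

Answer: (1, 112)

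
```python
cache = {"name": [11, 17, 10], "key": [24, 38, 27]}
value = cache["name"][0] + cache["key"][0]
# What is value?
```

Trace:
`cache = {"name": [11, 17, 10], "key": [24, 38, 27]}` → cache = {'name': [11, 17, 10], 'key': [24, 38, 27]}
`value = cache["name"][0] + cache["key"][0]` → value = 35
So value = 35

Answer: 35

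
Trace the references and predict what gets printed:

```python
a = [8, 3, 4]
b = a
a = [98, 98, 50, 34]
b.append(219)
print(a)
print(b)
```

Key concept: rebinding vs mutation: a is rebound to a new list, b still points at the original.
Step by step:
`a = [8, 3, 4]` → a = [8, 3, 4]
`b = a` → b = [8, 3, 4] (same object as a)
`a = [98, 98, 50, 34]` → a = [98, 98, 50, 34]
`b.append(219)` → b = [8, 3, 4, 219]
`print(a)` → prints [98, 98, 50, 34]
`print(b)` → prints [8, 3, 4, 219]

Answer:
[98, 98, 50, 34]
[8, 3, 4, 219]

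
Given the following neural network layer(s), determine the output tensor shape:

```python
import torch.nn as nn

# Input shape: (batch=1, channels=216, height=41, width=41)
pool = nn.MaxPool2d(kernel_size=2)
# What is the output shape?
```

Input: (1, 216, 41, 41) -> Output: (1, 216, 20, 20)

Answer: (1, 216, 20, 20)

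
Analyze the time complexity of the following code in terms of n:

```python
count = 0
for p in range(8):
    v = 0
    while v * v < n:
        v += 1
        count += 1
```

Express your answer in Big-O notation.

Each loop level contributes: 1 × √n. Multiplying the contributions gives O(√n).

Answer: O(√n)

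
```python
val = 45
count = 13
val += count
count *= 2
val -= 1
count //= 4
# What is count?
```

Trace:
`val = 45` → val = 45
`count = 13` → count = 13
`val += count` → val = 58
`count *= 2` → count = 26
`val -= 1` → val = 57
`count //= 4` → count = 6
So count = 6

Answer: 6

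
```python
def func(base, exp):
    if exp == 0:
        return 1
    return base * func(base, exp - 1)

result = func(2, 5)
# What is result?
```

func(2, 5) = 2 * 2 * 2 * 2 * 2 = 32

Answer: 32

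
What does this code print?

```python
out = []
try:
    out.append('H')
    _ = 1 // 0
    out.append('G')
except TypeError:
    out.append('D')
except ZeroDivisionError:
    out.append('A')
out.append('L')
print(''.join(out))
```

Execution trace: 'H' (try body) → 'A' (except ZeroDivisionError) → 'L' (after the try/except). Output: HAL

Answer: HAL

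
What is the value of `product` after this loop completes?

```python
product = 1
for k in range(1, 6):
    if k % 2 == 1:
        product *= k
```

Product of odd numbers 1 to 5
`product` takes the values: 1 → 3 → 15

Answer: 15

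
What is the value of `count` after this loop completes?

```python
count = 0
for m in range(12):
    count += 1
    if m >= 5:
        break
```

Loop breaks when m reaches 5, count is 6
`count` takes the values: 0 → 1 → 2 → 3 → 4 → 5 → 6

Answer: 6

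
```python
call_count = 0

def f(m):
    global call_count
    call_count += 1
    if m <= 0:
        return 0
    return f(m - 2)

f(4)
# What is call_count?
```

Linear recursion stepping by 2: 3 calls from m=4 down to ≤0.

Answer: 3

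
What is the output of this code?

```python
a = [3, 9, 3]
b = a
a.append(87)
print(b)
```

Key concept: basic list aliasing.
Step by step:
`a = [3, 9, 3]` → a = [3, 9, 3]
`b = a` → b = [3, 9, 3] (same object as a)
`a.append(87)` → a = [3, 9, 3, 87] (same object as b); b = [3, 9, 3, 87] (same object as a)
`print(b)` → prints [3, 9, 3, 87]

Answer: [3, 9, 3, 87]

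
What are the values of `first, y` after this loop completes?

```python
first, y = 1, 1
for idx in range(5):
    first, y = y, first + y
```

Fibonacci: after 5 iterations
`first, y` takes the values: (1, 1) → (1, 2) → (2, 3) → (3, 5) → (5, 8) → (8, 13)

Answer: 8, 13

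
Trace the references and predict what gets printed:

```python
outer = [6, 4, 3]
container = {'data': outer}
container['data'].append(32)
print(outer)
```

Key concept: dict holds reference to list.
Step by step:
`outer = [6, 4, 3]` → outer = [6, 4, 3]
`container = {'data': outer}` → container = {'data': [6, 4, 3]}
`container['data'].append(32)` → outer = [6, 4, 3, 32]; container = {'data': [6, 4, 3, 32]}
`print(outer)` → prints [6, 4, 3, 32]

Answer: [6, 4, 3, 32]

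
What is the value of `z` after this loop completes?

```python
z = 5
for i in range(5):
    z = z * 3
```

Multiply by 3, 5 times: 5 * 3^5 = 1215
`z` takes the values: 5 → 15 → 45 → 135 → 405 → 1215

Answer: 1215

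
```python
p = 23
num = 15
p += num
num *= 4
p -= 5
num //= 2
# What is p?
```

Trace:
`p = 23` → p = 23
`num = 15` → num = 15
`p += num` → p = 38
`num *= 4` → num = 60
`p -= 5` → p = 33
`num //= 2` → num = 30
So p = 33

Answer: 33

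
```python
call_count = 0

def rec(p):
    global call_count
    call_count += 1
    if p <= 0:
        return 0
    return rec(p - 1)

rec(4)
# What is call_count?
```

Linear recursion stepping by 1: 5 calls from p=4 down to ≤0.

Answer: 5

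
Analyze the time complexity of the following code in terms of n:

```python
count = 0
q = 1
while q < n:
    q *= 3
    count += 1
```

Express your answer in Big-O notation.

Each loop level contributes: log n. Multiplying the contributions gives O(log n).

Answer: O(log n)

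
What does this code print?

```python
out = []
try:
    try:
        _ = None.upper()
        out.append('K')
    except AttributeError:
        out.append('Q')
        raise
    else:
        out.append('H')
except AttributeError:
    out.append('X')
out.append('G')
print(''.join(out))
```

Execution trace: 'Q' (except AttributeError) → 'X' (outer except AttributeError) → 'G' (after the try/except). Output: QXG

Answer: QXG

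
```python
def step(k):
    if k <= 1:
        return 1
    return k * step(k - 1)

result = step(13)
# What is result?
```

step(13) = 13 * 12 * 11 * 10 * 9 * 8 * 7 * 6 * 5 * 4 * 3 * 2 * 1 = 6227020800

Answer: 6227020800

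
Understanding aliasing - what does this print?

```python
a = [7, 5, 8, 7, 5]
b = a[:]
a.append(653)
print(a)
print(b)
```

Key concept: slice [:] creates copy.
Step by step:
`a = [7, 5, 8, 7, 5]` → a = [7, 5, 8, 7, 5]
`b = a[:]` → b = [7, 5, 8, 7, 5]
`a.append(653)` → a = [7, 5, 8, 7, 5, 653]
`print(a)` → prints [7, 5, 8, 7, 5, 653]
`print(b)` → prints [7, 5, 8, 7, 5]

Answer:
[7, 5, 8, 7, 5, 653]
[7, 5, 8, 7, 5]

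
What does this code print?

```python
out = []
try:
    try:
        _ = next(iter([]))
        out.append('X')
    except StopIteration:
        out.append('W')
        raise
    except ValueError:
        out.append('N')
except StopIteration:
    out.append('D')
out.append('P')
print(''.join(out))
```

Execution trace: 'W' (inner except StopIteration) → 'D' (outer except StopIteration) → 'P' (after the try/except). Output: WDP

Answer: WDP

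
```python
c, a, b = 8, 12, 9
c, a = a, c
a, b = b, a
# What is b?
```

Trace:
`c, a, b = 8, 12, 9` → c = 8; a = 12; b = 9
`c, a = a, c` → c = 12; a = 8
`a, b = b, a` → a = 9; b = 8
So b = 8

Answer: 8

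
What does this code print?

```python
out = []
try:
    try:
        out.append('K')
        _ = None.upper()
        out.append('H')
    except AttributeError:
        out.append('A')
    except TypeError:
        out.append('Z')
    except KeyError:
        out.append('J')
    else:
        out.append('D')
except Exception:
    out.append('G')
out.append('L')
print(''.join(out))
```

Execution trace: 'K' (inner try body) → 'A' (inner except AttributeError) → 'L' (after the try/except). Output: KAL

Answer: KAL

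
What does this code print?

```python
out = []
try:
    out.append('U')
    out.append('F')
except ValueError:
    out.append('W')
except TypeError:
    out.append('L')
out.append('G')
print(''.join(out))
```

Execution trace: 'U' (try body) → 'F' (try body, no exception) → 'G' (after the try/except). Output: UFG

Answer: UFG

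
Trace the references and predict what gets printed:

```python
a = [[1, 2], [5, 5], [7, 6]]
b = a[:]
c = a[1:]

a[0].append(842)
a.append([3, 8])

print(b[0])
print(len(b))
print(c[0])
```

Key concept: slice with nested mutation.
Step by step:
`a = [[1, 2], [5, 5], [7, 6]]` → a = [[1, 2], [5, 5], [7, 6]]
`b = a[:]` → b = [[1, 2], [5, 5], [7, 6]]
`c = a[1:]` → c = [[5, 5], [7, 6]]
`a[0].append(842)` → a = [[1, 2, 842], [5, 5], [7, 6]]; b = [[1, 2, 842], [5, 5], [7, 6]]
`a.append([3, 8])` → a = [[1, 2, 842], [5, 5], [7, 6], [3, 8]]
`print(b[0])` → prints [1, 2, 842]
`print(len(b))` → prints 3
`print(c[0])` → prints [5, 5]

Answer:
[1, 2, 842]
3
[5, 5]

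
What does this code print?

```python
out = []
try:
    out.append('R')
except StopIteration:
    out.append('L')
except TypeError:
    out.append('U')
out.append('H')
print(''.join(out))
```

Execution trace: 'R' (try body, no exception) → 'H' (after the try/except). Output: RH

Answer: RH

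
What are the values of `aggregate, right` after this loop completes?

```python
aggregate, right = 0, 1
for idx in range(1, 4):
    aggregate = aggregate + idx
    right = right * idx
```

Sum and factorial of 1 to 3
`aggregate, right` takes the values: (0, 1) → (1, 1) → (3, 1) → (3, 2) → (6, 2) → (6, 6)

Answer: 6, 6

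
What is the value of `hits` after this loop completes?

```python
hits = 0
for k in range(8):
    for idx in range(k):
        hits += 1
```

Triangle number: 0+1+2+...+7
`hits` takes the values: 0 → 1 → 2 → 3 → 4 → 5 → 6 → 7 → 8 → 9 → 10 → 11 → 12 → 13 → 14 → 15 → 16 → 17 → 18 → 19 → 20 → 21 → 22 → 23 → 24 → 25 → 26 → 27 → 28

Answer: 28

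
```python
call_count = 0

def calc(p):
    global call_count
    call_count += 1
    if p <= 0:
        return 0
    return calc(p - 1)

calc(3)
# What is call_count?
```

Linear recursion stepping by 1: 4 calls from p=3 down to ≤0.

Answer: 4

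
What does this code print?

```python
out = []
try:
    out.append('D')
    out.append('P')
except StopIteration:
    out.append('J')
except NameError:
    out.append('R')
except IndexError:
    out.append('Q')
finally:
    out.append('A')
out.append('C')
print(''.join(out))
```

Execution trace: 'D' (try body) → 'P' (try body, no exception) → 'A' (finally) → 'C' (after the try/except). Output: DPAC

Answer: DPAC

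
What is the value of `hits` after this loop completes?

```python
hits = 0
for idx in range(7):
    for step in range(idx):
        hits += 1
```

Triangle number: 0+1+2+...+6
`hits` takes the values: 0 → 1 → 2 → 3 → 4 → 5 → 6 → 7 → 8 → 9 → 10 → 11 → 12 → 13 → 14 → 15 → 16 → 17 → 18 → 19 → 20 → 21

Answer: 21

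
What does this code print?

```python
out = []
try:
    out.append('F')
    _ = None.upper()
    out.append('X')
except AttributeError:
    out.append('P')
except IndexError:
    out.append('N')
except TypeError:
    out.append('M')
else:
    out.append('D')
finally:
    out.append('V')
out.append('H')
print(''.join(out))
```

Execution trace: 'F' (try body) → 'P' (except AttributeError) → 'V' (finally) → 'H' (after the try/except). Output: FPVH

Answer: FPVH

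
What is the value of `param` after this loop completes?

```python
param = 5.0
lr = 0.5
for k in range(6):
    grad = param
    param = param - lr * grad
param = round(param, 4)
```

Gradient descent: w = 5.0 * (1 - 0.5)^6
`param` takes the values: 5.0 → 2.5 → 1.25 → 0.625 → 0.3125 → 0.15625 → 0.078125 → 0.0781

Answer: 0.0781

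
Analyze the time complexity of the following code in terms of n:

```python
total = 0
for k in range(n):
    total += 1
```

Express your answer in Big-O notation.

Each loop level contributes: n. Multiplying the contributions gives O(n).

Answer: O(n)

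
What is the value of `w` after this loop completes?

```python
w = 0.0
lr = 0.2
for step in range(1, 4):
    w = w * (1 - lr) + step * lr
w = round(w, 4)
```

Moving average with lr=0.2
`w` takes the values: 0.0 → 0.2 → 0.56 → 1.048

Answer: 1.048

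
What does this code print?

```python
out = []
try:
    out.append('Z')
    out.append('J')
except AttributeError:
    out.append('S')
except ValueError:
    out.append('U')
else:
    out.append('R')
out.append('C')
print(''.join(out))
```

Execution trace: 'Z' (try body) → 'J' (try body, no exception) → 'R' (else) → 'C' (after the try/except). Output: ZJRC

Answer: ZJRC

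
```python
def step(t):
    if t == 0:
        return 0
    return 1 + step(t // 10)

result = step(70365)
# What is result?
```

Count of digits of 70365: 5

Answer: 5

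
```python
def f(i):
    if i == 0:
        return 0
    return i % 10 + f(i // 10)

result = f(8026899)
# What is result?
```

Sum of digits of 8026899: 9 + 9 + 8 + 6 + 2 + 0 + 8 = 42

Answer: 42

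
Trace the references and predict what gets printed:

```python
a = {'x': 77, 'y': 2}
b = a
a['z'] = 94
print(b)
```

Key concept: dict aliasing.
Step by step:
`a = {'x': 77, 'y': 2}` → a = {'x': 77, 'y': 2}
`b = a` → b = {'x': 77, 'y': 2} (same object as a)
`a['z'] = 94` → a = {'x': 77, 'y': 2, 'z': 94} (same object as b); b = {'x': 77, 'y': 2, 'z': 94} (same object as a)
`print(b)` → prints {'x': 77, 'y': 2, 'z': 94}

Answer: {'x': 77, 'y': 2, 'z': 94}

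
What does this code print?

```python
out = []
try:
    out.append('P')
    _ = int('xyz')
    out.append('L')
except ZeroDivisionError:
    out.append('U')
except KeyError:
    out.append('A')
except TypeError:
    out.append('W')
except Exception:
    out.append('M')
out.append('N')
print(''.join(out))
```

Execution trace: 'P' (try body) → 'M' (except Exception) → 'N' (after the try/except). Output: PMN

Answer: PMN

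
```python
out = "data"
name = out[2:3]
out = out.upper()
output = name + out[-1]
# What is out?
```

Trace:
`out = "data"` → out = 'data'
`name = out[2:3]` → name = 't'
`out = out.upper()` → out = 'DATA'
`output = name + out[-1]` → output = 'tA'
So out = 'DATA'

Answer: 'DATA'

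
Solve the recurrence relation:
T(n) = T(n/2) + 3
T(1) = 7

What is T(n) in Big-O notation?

Each step divides n by 2 and adds 3. After log_2(n) steps we reach T(1)=7. So T(n) = 3·log_2(n) + 7 = O(log n).

Answer: O(log n)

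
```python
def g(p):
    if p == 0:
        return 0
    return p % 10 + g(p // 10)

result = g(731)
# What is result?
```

Sum of digits of 731: 1 + 3 + 7 = 11

Answer: 11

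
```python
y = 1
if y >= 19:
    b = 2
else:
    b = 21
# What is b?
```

Trace:
`y = 1` → y = 1
`if y >= 19: ...` → y >= 19 is False, take else branch → b = 21
So b = 21

Answer: 21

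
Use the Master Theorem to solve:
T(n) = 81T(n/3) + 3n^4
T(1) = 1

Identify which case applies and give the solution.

a=81, b=3, f(n)=3n^4. log_3(81) = 4. Since c=4 = 4, Case 2 applies: T(n) = Θ(n^log_b(a) · log n) = O(n^4 log n).

Answer: O(n^4 log n) - Case 2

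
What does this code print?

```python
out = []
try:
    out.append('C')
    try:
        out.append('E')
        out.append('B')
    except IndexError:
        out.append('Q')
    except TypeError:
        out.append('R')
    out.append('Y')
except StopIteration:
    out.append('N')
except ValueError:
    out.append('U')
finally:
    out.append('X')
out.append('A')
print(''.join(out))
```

Execution trace: 'C' (try body) → 'E' (inner try body) → 'B' (inner try body, no exception) → 'Y' (try body, no exception) → 'X' (finally) → 'A' (after the try/except). Output: CEBYXA

Answer: CEBYXA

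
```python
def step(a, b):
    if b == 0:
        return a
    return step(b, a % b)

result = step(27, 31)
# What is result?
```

step(27, 31) -> step(31, 27) -> step(27, 4) -> step(4, 3) -> step(3, 1) -> step(1, 0) -> 1

Answer: 1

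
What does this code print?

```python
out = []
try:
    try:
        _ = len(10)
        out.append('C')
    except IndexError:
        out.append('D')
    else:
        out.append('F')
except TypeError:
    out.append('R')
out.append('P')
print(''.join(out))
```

Execution trace: 'R' (outer except TypeError) → 'P' (after the try/except). Output: RP

Answer: RP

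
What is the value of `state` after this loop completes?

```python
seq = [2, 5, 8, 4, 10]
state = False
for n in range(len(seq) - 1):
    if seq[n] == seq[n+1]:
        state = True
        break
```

Check consecutive duplicates in [2, 5, 8, 4, 10]
`state` takes the values: False

Answer: False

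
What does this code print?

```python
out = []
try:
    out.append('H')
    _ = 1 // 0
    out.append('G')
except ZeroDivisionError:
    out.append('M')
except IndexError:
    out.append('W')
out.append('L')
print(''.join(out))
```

Execution trace: 'H' (try body) → 'M' (except ZeroDivisionError) → 'L' (after the try/except). Output: HML

Answer: HML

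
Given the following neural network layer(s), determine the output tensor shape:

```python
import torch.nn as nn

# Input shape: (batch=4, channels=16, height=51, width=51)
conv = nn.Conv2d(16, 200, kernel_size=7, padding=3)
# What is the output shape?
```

Input: (4, 16, 51, 51) -> Output: (4, 200, 51, 51)

Answer: (4, 200, 51, 51)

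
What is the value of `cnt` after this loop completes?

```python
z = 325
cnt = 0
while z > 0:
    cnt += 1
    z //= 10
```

Count digits by repeated division by 10
`cnt` takes the values: 0 → 1 → 2 → 3

Answer: 3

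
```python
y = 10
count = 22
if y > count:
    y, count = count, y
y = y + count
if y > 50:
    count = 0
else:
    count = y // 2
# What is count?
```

Trace:
`y = 10` → y = 10
`count = 22` → count = 22
`if y > count: ...` → y > count is False → no variable changes
`y = y + count` → y = 32
`if y > 50: ...` → y > 50 is False, take else branch → count = 16
So count = 16

Answer: 16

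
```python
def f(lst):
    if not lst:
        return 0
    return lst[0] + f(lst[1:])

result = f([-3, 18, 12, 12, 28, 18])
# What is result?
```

(-3) + 18 + 12 + 12 + 28 + 18 + 0 = 85

Answer: 85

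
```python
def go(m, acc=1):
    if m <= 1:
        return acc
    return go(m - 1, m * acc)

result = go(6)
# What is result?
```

Accumulator trace (n, acc): (6, 1) -> (5, 6) -> (4, 30) -> (3, 120) -> (2, 360) -> (1, 720) -> return 720

Answer: 720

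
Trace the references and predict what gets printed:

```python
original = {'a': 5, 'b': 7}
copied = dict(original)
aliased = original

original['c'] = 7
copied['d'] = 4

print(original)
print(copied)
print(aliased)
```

Key concept: dict() creates copy, assignment creates alias.
Step by step:
`original = {'a': 5, 'b': 7}` → original = {'a': 5, 'b': 7}
`copied = dict(original)` → copied = {'a': 5, 'b': 7}
`aliased = original` → aliased = {'a': 5, 'b': 7} (same object as original)
`original['c'] = 7` → original = {'a': 5, 'b': 7, 'c': 7} (same object as aliased); aliased = {'a': 5, 'b': 7, 'c': 7} (same object as original)
`copied['d'] = 4` → copied = {'a': 5, 'b': 7, 'd': 4}
`print(original)` → prints {'a': 5, 'b': 7, 'c': 7}
`print(copied)` → prints {'a': 5, 'b': 7, 'd': 4}
`print(aliased)` → prints {'a': 5, 'b': 7, 'c': 7}

Answer:
{'a': 5, 'b': 7, 'c': 7}
{'a': 5, 'b': 7, 'd': 4}
{'a': 5, 'b': 7, 'c': 7}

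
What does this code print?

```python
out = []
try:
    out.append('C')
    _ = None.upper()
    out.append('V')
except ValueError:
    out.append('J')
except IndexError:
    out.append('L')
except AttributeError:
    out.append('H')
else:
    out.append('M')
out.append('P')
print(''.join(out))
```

Execution trace: 'C' (try body) → 'H' (except AttributeError) → 'P' (after the try/except). Output: CHP

Answer: CHP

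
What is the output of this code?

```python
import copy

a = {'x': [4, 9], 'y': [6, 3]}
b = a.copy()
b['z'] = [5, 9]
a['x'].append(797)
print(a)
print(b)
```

Key concept: shallow copy of dict with mutable values.
Step by step:
`a = {'x': [4, 9], 'y': [6, 3]}` → a = {'x': [4, 9], 'y': [6, 3]}
`b = a.copy()` → b = {'x': [4, 9], 'y': [6, 3]}
`b['z'] = [5, 9]` → b = {'x': [4, 9], 'y': [6, 3], 'z': [5, 9]}
`a['x'].append(797)` → a = {'x': [4, 9, 797], 'y': [6, 3]}; b = {'x': [4, 9, 797], 'y': [6, 3], 'z': [5, 9]}
`print(a)` → prints {'x': [4, 9, 797], 'y': [6, 3]}
`print(b)` → prints {'x': [4, 9, 797], 'y': [6, 3], 'z': [5, 9]}

Answer:
{'x': [4, 9, 797], 'y': [6, 3]}
{'x': [4, 9, 797], 'y': [6, 3], 'z': [5, 9]}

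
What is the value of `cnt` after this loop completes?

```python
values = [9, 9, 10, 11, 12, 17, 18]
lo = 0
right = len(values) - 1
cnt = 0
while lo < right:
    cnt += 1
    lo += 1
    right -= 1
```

Iterations until pointers meet (list length 7)
`cnt` takes the values: 0 → 1 → 2 → 3

Answer: 3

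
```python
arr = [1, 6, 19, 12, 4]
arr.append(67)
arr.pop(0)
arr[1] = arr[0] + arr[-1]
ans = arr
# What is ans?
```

Trace:
`arr = [1, 6, 19, 12, 4]` → arr = [1, 6, 19, 12, 4]
`arr.append(67)` → arr = [1, 6, 19, 12, 4, 67]
`arr.pop(0)` → arr = [6, 19, 12, 4, 67]
`arr[1] = arr[0] + arr[-1]` → arr = [6, 73, 12, 4, 67]
`ans = arr` → ans = [6, 73, 12, 4, 67]
So ans = [6, 73, 12, 4, 67]

Answer: [6, 73, 12, 4, 67]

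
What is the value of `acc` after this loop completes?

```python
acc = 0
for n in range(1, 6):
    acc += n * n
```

Sum of squares 1² to 5² = 55
`acc` takes the values: 0 → 1 → 5 → 14 → 30 → 55

Answer: 55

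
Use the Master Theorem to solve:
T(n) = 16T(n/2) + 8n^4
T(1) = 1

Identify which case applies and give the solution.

a=16, b=2, f(n)=8n^4. log_2(16) = 4. Since c=4 = 4, Case 2 applies: T(n) = Θ(n^log_b(a) · log n) = O(n^4 log n).

Answer: O(n^4 log n) - Case 2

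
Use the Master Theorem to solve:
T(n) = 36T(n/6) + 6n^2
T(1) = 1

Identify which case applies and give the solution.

a=36, b=6, f(n)=6n^2. log_6(36) = 2. Since c=2 = 2, Case 2 applies: T(n) = Θ(n^log_b(a) · log n) = O(n^2 log n).

Answer: O(n^2 log n) - Case 2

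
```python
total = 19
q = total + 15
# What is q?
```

Trace:
`total = 19` → total = 19
`q = total + 15` → q = 34
So q = 34

Answer: 34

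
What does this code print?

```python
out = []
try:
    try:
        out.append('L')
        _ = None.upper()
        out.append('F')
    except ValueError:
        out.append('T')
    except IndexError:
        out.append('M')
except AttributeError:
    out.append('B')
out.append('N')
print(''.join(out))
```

Execution trace: 'L' (try body) → 'B' (outer except AttributeError) → 'N' (after the try/except). Output: LBN

Answer: LBN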